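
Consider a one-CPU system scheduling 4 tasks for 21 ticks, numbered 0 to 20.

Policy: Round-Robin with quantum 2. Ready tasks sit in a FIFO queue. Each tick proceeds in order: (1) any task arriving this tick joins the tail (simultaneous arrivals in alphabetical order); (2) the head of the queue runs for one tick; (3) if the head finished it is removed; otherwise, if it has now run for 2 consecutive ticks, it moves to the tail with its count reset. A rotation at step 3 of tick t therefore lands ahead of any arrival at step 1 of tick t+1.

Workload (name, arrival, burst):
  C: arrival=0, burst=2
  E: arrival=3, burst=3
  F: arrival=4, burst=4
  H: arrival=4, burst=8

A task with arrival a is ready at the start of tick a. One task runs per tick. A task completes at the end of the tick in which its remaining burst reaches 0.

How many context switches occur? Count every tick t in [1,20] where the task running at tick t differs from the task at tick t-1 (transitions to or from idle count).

t=0: queue=[C] q_used=0 → run C
t=1: queue=[C] q_used=1 → run C
t=2: (idle)
t=3: queue=[E] q_used=0 → run E
t=4: queue=[E,F,H] q_used=1 → run E
t=5: queue=[F,H,E] q_used=0 → run F
t=6: queue=[F,H,E] q_used=1 → run F
t=7: queue=[H,E,F] q_used=0 → run H
t=8: queue=[H,E,F] q_used=1 → run H
t=9: queue=[E,F,H] q_used=0 → run E
t=10: queue=[F,H] q_used=0 → run F
t=11: queue=[F,H] q_used=1 → run F
t=12: queue=[H] q_used=0 → run H
t=13: queue=[H] q_used=1 → run H
t=14: queue=[H] q_used=0 → run H
t=15: queue=[H] q_used=1 → run H
t=16: queue=[H] q_used=0 → run H
t=17: queue=[H] q_used=1 → run H
t=18: (idle)
t=19: (idle)
t=20: (idle)

context switches = 8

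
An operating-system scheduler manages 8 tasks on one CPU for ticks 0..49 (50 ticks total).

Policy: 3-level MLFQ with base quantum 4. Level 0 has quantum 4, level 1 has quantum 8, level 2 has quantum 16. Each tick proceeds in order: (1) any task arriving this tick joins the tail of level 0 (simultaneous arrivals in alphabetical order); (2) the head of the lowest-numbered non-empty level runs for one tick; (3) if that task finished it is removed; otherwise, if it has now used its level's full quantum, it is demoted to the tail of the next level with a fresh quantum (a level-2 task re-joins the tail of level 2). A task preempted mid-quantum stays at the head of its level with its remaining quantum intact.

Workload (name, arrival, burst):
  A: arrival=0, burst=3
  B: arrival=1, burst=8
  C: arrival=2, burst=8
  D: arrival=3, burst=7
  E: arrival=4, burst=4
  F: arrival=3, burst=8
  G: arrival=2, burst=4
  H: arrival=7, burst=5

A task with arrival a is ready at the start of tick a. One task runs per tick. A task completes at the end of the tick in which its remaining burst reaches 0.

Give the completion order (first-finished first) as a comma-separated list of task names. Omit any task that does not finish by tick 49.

t=0: L0/L1/L2 = A/-/- → run A
t=1: L0/L1/L2 = AB/-/- → run A
t=2: L0/L1/L2 = ABCG/-/- → run A
t=3: L0/L1/L2 = BCGDF/-/- → run B
t=4: L0/L1/L2 = BCGDFE/-/- → run B
t=5: L0/L1/L2 = BCGDFE/-/- → run B
t=6: L0/L1/L2 = BCGDFE/-/- → run B
t=7: L0/L1/L2 = CGDFEH/B/- → run C
t=8: L0/L1/L2 = CGDFEH/B/- → run C
t=9: L0/L1/L2 = CGDFEH/B/- → run C
t=10: L0/L1/L2 = CGDFEH/B/- → run C
t=11: L0/L1/L2 = GDFEH/BC/- → run G
t=12: L0/L1/L2 = GDFEH/BC/- → run G
t=13: L0/L1/L2 = GDFEH/BC/- → run G
t=14: L0/L1/L2 = GDFEH/BC/- → run G
t=15: L0/L1/L2 = DFEH/BC/- → run D
t=16: L0/L1/L2 = DFEH/BC/- → run D
t=17: L0/L1/L2 = DFEH/BC/- → run D
t=18: L0/L1/L2 = DFEH/BC/- → run D
t=19: L0/L1/L2 = FEH/BCD/- → run F
t=20: L0/L1/L2 = FEH/BCD/- → run F
t=21: L0/L1/L2 = FEH/BCD/- → run F
t=22: L0/L1/L2 = FEH/BCD/- → run F
t=23: L0/L1/L2 = EH/BCDF/- → run E
t=24: L0/L1/L2 = EH/BCDF/- → run E
t=25: L0/L1/L2 = EH/BCDF/- → run E
t=26: L0/L1/L2 = EH/BCDF/- → run E
t=27: L0/L1/L2 = H/BCDF/- → run H
t=28: L0/L1/L2 = H/BCDF/- → run H
t=29: L0/L1/L2 = H/BCDF/- → run H
t=30: L0/L1/L2 = H/BCDF/- → run H
t=31: L0/L1/L2 = -/BCDFH/- → run B
t=32: L0/L1/L2 = -/BCDFH/- → run B
t=33: L0/L1/L2 = -/BCDFH/- → run B
t=34: L0/L1/L2 = -/BCDFH/- → run B
t=35: L0/L1/L2 = -/CDFH/- → run C
t=36: L0/L1/L2 = -/CDFH/- → run C
t=37: L0/L1/L2 = -/CDFH/- → run C
t=38: L0/L1/L2 = -/CDFH/- → run C
t=39: L0/L1/L2 = -/DFH/- → run D
t=40: L0/L1/L2 = -/DFH/- → run D
t=41: L0/L1/L2 = -/DFH/- → run D
t=42: L0/L1/L2 = -/FH/- → run F
t=43: L0/L1/L2 = -/FH/- → run F
t=44: L0/L1/L2 = -/FH/- → run F
t=45: L0/L1/L2 = -/FH/- → run F
t=46: L0/L1/L2 = -/H/- → run H
t=47: (idle)
t=48: (idle)
t=49: (idle)

completion order = A, G, E, B, C, D, F, H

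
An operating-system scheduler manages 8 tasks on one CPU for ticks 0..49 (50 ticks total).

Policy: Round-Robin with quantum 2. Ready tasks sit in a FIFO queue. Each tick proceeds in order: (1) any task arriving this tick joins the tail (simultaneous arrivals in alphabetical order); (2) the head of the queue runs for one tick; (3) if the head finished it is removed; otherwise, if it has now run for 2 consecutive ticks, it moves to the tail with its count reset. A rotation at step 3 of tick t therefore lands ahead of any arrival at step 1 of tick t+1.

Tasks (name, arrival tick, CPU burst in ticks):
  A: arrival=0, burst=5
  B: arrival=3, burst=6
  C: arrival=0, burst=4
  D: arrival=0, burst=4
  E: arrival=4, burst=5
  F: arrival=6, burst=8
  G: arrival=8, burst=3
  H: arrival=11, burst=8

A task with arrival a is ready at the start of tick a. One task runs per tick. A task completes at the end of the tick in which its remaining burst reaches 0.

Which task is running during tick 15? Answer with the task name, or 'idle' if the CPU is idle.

t=0: queue=[A,C,D] q_used=0 → run A
t=1: queue=[A,C,D] q_used=1 → run A
t=2: queue=[C,D,A] q_used=0 → run C
t=3: queue=[C,D,A,B] q_used=1 → run C
t=4: queue=[D,A,B,C,E] q_used=0 → run D
t=5: queue=[D,A,B,C,E] q_used=1 → run D
t=6: queue=[A,B,C,E,D,F] q_used=0 → run A
t=7: queue=[A,B,C,E,D,F] q_used=1 → run A
t=8: queue=[B,C,E,D,F,A,G] q_used=0 → run B
t=9: queue=[B,C,E,D,F,A,G] q_used=1 → run B
t=10: queue=[C,E,D,F,A,G,B] q_used=0 → run C
t=11: queue=[C,E,D,F,A,G,B,H] q_used=1 → run C
t=12: queue=[E,D,F,A,G,B,H] q_used=0 → run E
t=13: queue=[E,D,F,A,G,B,H] q_used=1 → run E
t=14: queue=[D,F,A,G,B,H,E] q_used=0 → run D
t=15: queue=[D,F,A,G,B,H,E] q_used=1 → run D
t=16: queue=[F,A,G,B,H,E] q_used=0 → run F
t=17: queue=[F,A,G,B,H,E] q_used=1 → run F
t=18: queue=[A,G,B,H,E,F] q_used=0 → run A
t=19: queue=[G,B,H,E,F] q_used=0 → run G
t=20: queue=[G,B,H,E,F] q_used=1 → run G
t=21: queue=[B,H,E,F,G] q_used=0 → run B
t=22: queue=[B,H,E,F,G] q_used=1 → run B
t=23: queue=[H,E,F,G,B] q_used=0 → run H
t=24: queue=[H,E,F,G,B] q_used=1 → run H
t=25: queue=[E,F,G,B,H] q_used=0 → run E
t=26: queue=[E,F,G,B,H] q_used=1 → run E
t=27: queue=[F,G,B,H,E] q_used=0 → run F
t=28: queue=[F,G,B,H,E] q_used=1 → run F
t=29: queue=[G,B,H,E,F] q_used=0 → run G
t=30: queue=[B,H,E,F] q_used=0 → run B
t=31: queue=[B,H,E,F] q_used=1 → run B
t=32: queue=[H,E,F] q_used=0 → run H
t=33: queue=[H,E,F] q_used=1 → run H
t=34: queue=[E,F,H] q_used=0 → run E
t=35: queue=[F,H] q_used=0 → run F
t=36: queue=[F,H] q_used=1 → run F
t=37: queue=[H,F] q_used=0 → run H
t=38: queue=[H,F] q_used=1 → run H
t=39: queue=[F,H] q_used=0 → run F
t=40: queue=[F,H] q_used=1 → run F
t=41: queue=[H] q_used=0 → run H
t=42: queue=[H] q_used=1 → run H
t=43: (idle)
t=44: (idle)
t=45: (idle)
t=46: (idle)
t=47: (idle)
t=48: (idle)
t=49: (idle)

running at tick 15 = D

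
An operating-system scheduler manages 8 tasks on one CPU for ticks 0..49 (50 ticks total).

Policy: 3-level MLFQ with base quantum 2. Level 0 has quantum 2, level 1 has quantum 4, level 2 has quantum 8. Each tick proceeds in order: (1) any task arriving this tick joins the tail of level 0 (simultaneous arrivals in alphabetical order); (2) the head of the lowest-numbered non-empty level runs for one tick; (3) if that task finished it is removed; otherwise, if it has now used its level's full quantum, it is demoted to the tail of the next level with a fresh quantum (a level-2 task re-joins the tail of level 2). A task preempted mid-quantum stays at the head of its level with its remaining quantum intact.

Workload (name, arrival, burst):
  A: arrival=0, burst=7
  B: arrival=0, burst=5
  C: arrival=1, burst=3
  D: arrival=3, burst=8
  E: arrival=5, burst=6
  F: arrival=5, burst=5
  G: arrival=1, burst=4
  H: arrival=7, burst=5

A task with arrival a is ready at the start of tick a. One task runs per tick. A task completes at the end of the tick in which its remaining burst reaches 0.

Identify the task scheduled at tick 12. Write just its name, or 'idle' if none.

t=0: L0/L1/L2 = AB/-/- → run A
t=1: L0/L1/L2 = ABCG/-/- → run A
t=2: L0/L1/L2 = BCG/A/- → run B
t=3: L0/L1/L2 = BCGD/A/- → run B
t=4: L0/L1/L2 = CGD/AB/- → run C
t=5: L0/L1/L2 = CGDEF/AB/- → run C
t=6: L0/L1/L2 = GDEF/ABC/- → run G
t=7: L0/L1/L2 = GDEFH/ABC/- → run G
t=8: L0/L1/L2 = DEFH/ABCG/- → run D
t=9: L0/L1/L2 = DEFH/ABCG/- → run D
t=10: L0/L1/L2 = EFH/ABCGD/- → run E
t=11: L0/L1/L2 = EFH/ABCGD/- → run E
t=12: L0/L1/L2 = FH/ABCGDE/- → run F
t=13: L0/L1/L2 = FH/ABCGDE/- → run F
t=14: L0/L1/L2 = H/ABCGDEF/- → run H
t=15: L0/L1/L2 = H/ABCGDEF/- → run H
t=16: L0/L1/L2 = -/ABCGDEFH/- → run A
t=17: L0/L1/L2 = -/ABCGDEFH/- → run A
t=18: L0/L1/L2 = -/ABCGDEFH/- → run A
t=19: L0/L1/L2 = -/ABCGDEFH/- → run A
t=20: L0/L1/L2 = -/BCGDEFH/A → run B
t=21: L0/L1/L2 = -/BCGDEFH/A → run B
t=22: L0/L1/L2 = -/BCGDEFH/A → run B
t=23: L0/L1/L2 = -/CGDEFH/A → run C
t=24: L0/L1/L2 = -/GDEFH/A → run G
t=25: L0/L1/L2 = -/GDEFH/A → run G
t=26: L0/L1/L2 = -/DEFH/A → run D
t=27: L0/L1/L2 = -/DEFH/A → run D
t=28: L0/L1/L2 = -/DEFH/A → run D
t=29: L0/L1/L2 = -/DEFH/A → run D
t=30: L0/L1/L2 = -/EFH/AD → run E
t=31: L0/L1/L2 = -/EFH/AD → run E
t=32: L0/L1/L2 = -/EFH/AD → run E
t=33: L0/L1/L2 = -/EFH/AD → run E
t=34: L0/L1/L2 = -/FH/AD → run F
t=35: L0/L1/L2 = -/FH/AD → run F
t=36: L0/L1/L2 = -/FH/AD → run F
t=37: L0/L1/L2 = -/H/AD → run H
t=38: L0/L1/L2 = -/H/AD → run H
t=39: L0/L1/L2 = -/H/AD → run H
t=40: L0/L1/L2 = -/-/AD → run A
t=41: L0/L1/L2 = -/-/D → run D
t=42: L0/L1/L2 = -/-/D → run D
t=43: (idle)
t=44: (idle)
t=45: (idle)
t=46: (idle)
t=47: (idle)
t=48: (idle)
t=49: (idle)

running at tick 12 = F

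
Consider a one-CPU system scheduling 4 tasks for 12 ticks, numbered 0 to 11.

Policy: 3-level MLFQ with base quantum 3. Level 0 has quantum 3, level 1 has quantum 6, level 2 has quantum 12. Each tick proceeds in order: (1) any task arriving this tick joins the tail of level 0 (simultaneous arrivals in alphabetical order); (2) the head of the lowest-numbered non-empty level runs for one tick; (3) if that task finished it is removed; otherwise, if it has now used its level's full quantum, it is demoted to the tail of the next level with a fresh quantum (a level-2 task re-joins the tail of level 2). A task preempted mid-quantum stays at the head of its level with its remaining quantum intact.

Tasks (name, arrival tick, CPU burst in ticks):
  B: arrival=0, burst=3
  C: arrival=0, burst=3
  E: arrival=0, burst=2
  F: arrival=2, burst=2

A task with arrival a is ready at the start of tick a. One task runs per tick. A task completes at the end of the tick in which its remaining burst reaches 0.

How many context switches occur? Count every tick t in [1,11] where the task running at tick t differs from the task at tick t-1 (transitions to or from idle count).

t=0: L0/L1/L2 = BCE/-/- → run B
t=1: L0/L1/L2 = BCE/-/- → run B
t=2: L0/L1/L2 = BCEF/-/- → run B
t=3: L0/L1/L2 = CEF/-/- → run C
t=4: L0/L1/L2 = CEF/-/- → run C
t=5: L0/L1/L2 = CEF/-/- → run C
t=6: L0/L1/L2 = EF/-/- → run E
t=7: L0/L1/L2 = EF/-/- → run E
t=8: L0/L1/L2 = F/-/- → run F
t=9: L0/L1/L2 = F/-/- → run F
t=10: (idle)
t=11: (idle)

context switches = 4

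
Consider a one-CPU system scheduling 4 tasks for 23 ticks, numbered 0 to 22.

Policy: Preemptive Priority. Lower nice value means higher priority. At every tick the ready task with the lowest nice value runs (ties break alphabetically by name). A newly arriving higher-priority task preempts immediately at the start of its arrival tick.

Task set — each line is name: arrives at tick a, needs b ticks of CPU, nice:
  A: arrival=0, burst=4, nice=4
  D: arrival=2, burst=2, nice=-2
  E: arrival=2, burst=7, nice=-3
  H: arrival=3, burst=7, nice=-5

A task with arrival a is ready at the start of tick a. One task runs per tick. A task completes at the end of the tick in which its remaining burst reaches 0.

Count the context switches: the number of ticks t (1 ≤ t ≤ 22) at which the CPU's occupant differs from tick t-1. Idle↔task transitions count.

context switches = 6

t=0: ready={A} → run A
t=1: ready={A} → run A
t=2: ready={A,D,E} → run E
t=3: ready={A,D,E,H} → run H
t=4: ready={A,D,E,H} → run H
t=5: ready={A,D,E,H} → run H
t=6: ready={A,D,E,H} → run H
t=7: ready={A,D,E,H} → run H
t=8: ready={A,D,E,H} → run H
t=9: ready={A,D,E,H} → run H
t=10: ready={A,D,E} → run E
t=11: ready={A,D,E} → run E
t=12: ready={A,D,E} → run E
t=13: ready={A,D,E} → run E
t=14: ready={A,D,E} → run E
t=15: ready={A,D,E} → run E
t=16: ready={A,D} → run D
t=17: ready={A,D} → run D
t=18: ready={A} → run A
t=19: ready={A} → run A
t=20: (idle)
t=21: (idle)
t=22: (idle)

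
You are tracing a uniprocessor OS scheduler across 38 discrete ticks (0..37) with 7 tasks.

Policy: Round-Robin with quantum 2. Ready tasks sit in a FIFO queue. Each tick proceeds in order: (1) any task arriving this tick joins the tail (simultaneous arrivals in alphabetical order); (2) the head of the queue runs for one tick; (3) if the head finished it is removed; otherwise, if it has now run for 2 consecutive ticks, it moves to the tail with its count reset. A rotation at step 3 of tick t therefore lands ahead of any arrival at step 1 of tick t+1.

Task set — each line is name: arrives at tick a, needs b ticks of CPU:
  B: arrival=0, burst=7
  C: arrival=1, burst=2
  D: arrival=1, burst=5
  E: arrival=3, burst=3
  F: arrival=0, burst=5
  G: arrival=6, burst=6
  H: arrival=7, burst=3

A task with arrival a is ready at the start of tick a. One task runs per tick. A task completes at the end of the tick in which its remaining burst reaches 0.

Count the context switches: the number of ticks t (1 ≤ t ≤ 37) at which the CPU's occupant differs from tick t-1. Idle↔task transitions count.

context switches = 18

t=0: queue=[B,F] q_used=0 → run B
t=1: queue=[B,F,C,D] q_used=1 → run B
t=2: queue=[F,C,D,B] q_used=0 → run F
t=3: queue=[F,C,D,B,E] q_used=1 → run F
t=4: queue=[C,D,B,E,F] q_used=0 → run C
t=5: queue=[C,D,B,E,F] q_used=1 → run C
t=6: queue=[D,B,E,F,G] q_used=0 → run D
t=7: queue=[D,B,E,F,G,H] q_used=1 → run D
t=8: queue=[B,E,F,G,H,D] q_used=0 → run B
t=9: queue=[B,E,F,G,H,D] q_used=1 → run B
t=10: queue=[E,F,G,H,D,B] q_used=0 → run E
t=11: queue=[E,F,G,H,D,B] q_used=1 → run E
t=12: queue=[F,G,H,D,B,E] q_used=0 → run F
t=13: queue=[F,G,H,D,B,E] q_used=1 → run F
t=14: queue=[G,H,D,B,E,F] q_used=0 → run G
t=15: queue=[G,H,D,B,E,F] q_used=1 → run G
t=16: queue=[H,D,B,E,F,G] q_used=0 → run H
t=17: queue=[H,D,B,E,F,G] q_used=1 → run H
t=18: queue=[D,B,E,F,G,H] q_used=0 → run D
t=19: queue=[D,B,E,F,G,H] q_used=1 → run D
t=20: queue=[B,E,F,G,H,D] q_used=0 → run B
t=21: queue=[B,E,F,G,H,D] q_used=1 → run B
t=22: queue=[E,F,G,H,D,B] q_used=0 → run E
t=23: queue=[F,G,H,D,B] q_used=0 → run F
t=24: queue=[G,H,D,B] q_used=0 → run G
t=25: queue=[G,H,D,B] q_used=1 → run G
t=26: queue=[H,D,B,G] q_used=0 → run H
t=27: queue=[D,B,G] q_used=0 → run D
t=28: queue=[B,G] q_used=0 → run B
t=29: queue=[G] q_used=0 → run G
t=30: queue=[G] q_used=1 → run G
t=31: (idle)
t=32: (idle)
t=33: (idle)
t=34: (idle)
t=35: (idle)
t=36: (idle)
t=37: (idle)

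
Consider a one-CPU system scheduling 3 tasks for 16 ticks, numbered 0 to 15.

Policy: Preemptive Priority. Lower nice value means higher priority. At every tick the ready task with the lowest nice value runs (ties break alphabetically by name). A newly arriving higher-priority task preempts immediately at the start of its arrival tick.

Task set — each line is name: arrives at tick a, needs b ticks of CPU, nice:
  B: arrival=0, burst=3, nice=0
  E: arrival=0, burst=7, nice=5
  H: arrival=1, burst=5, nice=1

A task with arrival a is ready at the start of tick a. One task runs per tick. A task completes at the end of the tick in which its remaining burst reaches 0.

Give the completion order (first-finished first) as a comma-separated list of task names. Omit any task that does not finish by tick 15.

t=0: ready={B,E} → run B
t=1: ready={B,E,H} → run B
t=2: ready={B,E,H} → run B
t=3: ready={E,H} → run H
t=4: ready={E,H} → run H
t=5: ready={E,H} → run H
t=6: ready={E,H} → run H
t=7: ready={E,H} → run H
t=8: ready={E} → run E
t=9: ready={E} → run E
t=10: ready={E} → run E
t=11: ready={E} → run E
t=12: ready={E} → run E
t=13: ready={E} → run E
t=14: ready={E} → run E
t=15: (idle)

completion order = B, H, E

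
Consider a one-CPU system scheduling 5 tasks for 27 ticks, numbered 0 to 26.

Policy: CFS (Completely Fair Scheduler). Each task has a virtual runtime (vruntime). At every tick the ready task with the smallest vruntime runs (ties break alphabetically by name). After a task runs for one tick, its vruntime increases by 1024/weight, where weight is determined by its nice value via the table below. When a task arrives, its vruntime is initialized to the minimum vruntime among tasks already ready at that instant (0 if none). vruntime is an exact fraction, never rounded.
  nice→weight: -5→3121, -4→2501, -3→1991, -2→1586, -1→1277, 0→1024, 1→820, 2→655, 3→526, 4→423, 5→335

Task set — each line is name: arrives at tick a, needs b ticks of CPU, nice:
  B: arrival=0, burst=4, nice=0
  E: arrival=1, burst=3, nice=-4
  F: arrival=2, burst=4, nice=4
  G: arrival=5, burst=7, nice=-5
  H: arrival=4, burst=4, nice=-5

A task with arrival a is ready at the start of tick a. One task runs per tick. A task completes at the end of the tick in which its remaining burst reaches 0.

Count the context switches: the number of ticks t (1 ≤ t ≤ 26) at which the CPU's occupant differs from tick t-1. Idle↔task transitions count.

t=0: vr[B=0] → run B
t=1: vr[B=1 E=1] → run B
t=2: vr[B=2 E=1 F=1] → run E
t=3: vr[B=2 E=3525/2501 F=1] → run F
t=4: vr[B=2 E=3525/2501 F=1447/423 H=3525/2501] → run E
t=5: vr[B=2 E=4549/2501 F=1447/423 G=3525/2501 H=3525/2501] → run G
t=6: vr[B=2 E=4549/2501 F=1447/423 G=13562549/7805621 H=3525/2501] → run H
t=7: vr[B=2 E=4549/2501 F=1447/423 G=13562549/7805621 H=13562549/7805621] → run G
t=8: vr[B=2 E=4549/2501 F=1447/423 G=16123573/7805621 H=13562549/7805621] → run H
t=9: vr[B=2 E=4549/2501 F=1447/423 G=16123573/7805621 H=16123573/7805621] → run E
t=10: vr[B=2 F=1447/423 G=16123573/7805621 H=16123573/7805621] → run B
t=11: vr[B=3 F=1447/423 G=16123573/7805621 H=16123573/7805621] → run G
t=12: vr[B=3 F=1447/423 G=18684597/7805621 H=16123573/7805621] → run H
t=13: vr[B=3 F=1447/423 G=18684597/7805621 H=18684597/7805621] → run G
t=14: vr[B=3 F=1447/423 G=21245621/7805621 H=18684597/7805621] → run H
t=15: vr[B=3 F=1447/423 G=21245621/7805621] → run G
t=16: vr[B=3 F=1447/423 G=23806645/7805621] → run B
t=17: vr[F=1447/423 G=23806645/7805621] → run G
t=18: vr[F=1447/423 G=26367669/7805621] → run G
t=19: vr[F=1447/423] → run F
t=20: vr[F=2471/423] → run F
t=21: vr[F=1165/141] → run F
t=22: (idle)
t=23: (idle)
t=24: (idle)
t=25: (idle)
t=26: (idle)

context switches = 18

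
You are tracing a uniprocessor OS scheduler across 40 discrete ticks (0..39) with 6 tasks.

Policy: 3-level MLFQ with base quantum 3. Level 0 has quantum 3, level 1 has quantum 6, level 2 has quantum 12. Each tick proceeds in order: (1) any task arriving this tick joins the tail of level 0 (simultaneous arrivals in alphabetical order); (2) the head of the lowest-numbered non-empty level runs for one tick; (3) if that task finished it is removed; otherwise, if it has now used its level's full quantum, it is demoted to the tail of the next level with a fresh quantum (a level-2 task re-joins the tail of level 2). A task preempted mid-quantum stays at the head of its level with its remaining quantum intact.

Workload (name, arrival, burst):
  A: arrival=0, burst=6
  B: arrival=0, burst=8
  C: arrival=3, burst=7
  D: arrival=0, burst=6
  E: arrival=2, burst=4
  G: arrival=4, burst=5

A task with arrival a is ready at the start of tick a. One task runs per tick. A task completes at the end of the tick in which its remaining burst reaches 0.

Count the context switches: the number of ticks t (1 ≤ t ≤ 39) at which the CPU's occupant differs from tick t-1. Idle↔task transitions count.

t=0: L0/L1/L2 = ABD/-/- → run A
t=1: L0/L1/L2 = ABD/-/- → run A
t=2: L0/L1/L2 = ABDE/-/- → run A
t=3: L0/L1/L2 = BDEC/A/- → run B
t=4: L0/L1/L2 = BDECG/A/- → run B
t=5: L0/L1/L2 = BDECG/A/- → run B
t=6: L0/L1/L2 = DECG/AB/- → run D
t=7: L0/L1/L2 = DECG/AB/- → run D
t=8: L0/L1/L2 = DECG/AB/- → run D
t=9: L0/L1/L2 = ECG/ABD/- → run E
t=10: L0/L1/L2 = ECG/ABD/- → run E
t=11: L0/L1/L2 = ECG/ABD/- → run E
t=12: L0/L1/L2 = CG/ABDE/- → run C
t=13: L0/L1/L2 = CG/ABDE/- → run C
t=14: L0/L1/L2 = CG/ABDE/- → run C
t=15: L0/L1/L2 = G/ABDEC/- → run G
t=16: L0/L1/L2 = G/ABDEC/- → run G
t=17: L0/L1/L2 = G/ABDEC/- → run G
t=18: L0/L1/L2 = -/ABDECG/- → run A
t=19: L0/L1/L2 = -/ABDECG/- → run A
t=20: L0/L1/L2 = -/ABDECG/- → run A
t=21: L0/L1/L2 = -/BDECG/- → run B
t=22: L0/L1/L2 = -/BDECG/- → run B
t=23: L0/L1/L2 = -/BDECG/- → run B
t=24: L0/L1/L2 = -/BDECG/- → run B
t=25: L0/L1/L2 = -/BDECG/- → run B
t=26: L0/L1/L2 = -/DECG/- → run D
t=27: L0/L1/L2 = -/DECG/- → run D
t=28: L0/L1/L2 = -/DECG/- → run D
t=29: L0/L1/L2 = -/ECG/- → run E
t=30: L0/L1/L2 = -/CG/- → run C
t=31: L0/L1/L2 = -/CG/- → run C
t=32: L0/L1/L2 = -/CG/- → run C
t=33: L0/L1/L2 = -/CG/- → run C
t=34: L0/L1/L2 = -/G/- → run G
t=35: L0/L1/L2 = -/G/- → run G
t=36: (idle)
t=37: (idle)
t=38: (idle)
t=39: (idle)

context switches = 12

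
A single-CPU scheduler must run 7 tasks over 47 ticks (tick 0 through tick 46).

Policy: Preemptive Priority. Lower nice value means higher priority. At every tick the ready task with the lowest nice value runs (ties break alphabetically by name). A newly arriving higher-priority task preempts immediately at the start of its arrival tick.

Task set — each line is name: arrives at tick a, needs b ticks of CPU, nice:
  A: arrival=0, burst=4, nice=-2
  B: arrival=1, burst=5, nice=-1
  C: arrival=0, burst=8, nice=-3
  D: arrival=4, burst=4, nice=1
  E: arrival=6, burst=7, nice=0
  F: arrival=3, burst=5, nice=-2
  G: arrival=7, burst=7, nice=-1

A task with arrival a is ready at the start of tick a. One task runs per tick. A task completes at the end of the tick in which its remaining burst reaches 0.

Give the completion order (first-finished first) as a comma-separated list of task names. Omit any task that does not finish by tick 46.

completion order = C, A, F, B, G, E, D

t=0: ready={A,C} → run C
t=1: ready={A,B,C} → run C
t=2: ready={A,B,C} → run C
t=3: ready={A,B,C,F} → run C
t=4: ready={A,B,C,D,F} → run C
t=5: ready={A,B,C,D,F} → run C
t=6: ready={A,B,C,D,E,F} → run C
t=7: ready={A,B,C,D,E,F,G} → run C
t=8: ready={A,B,D,E,F,G} → run A
t=9: ready={A,B,D,E,F,G} → run A
t=10: ready={A,B,D,E,F,G} → run A
t=11: ready={A,B,D,E,F,G} → run A
t=12: ready={B,D,E,F,G} → run F
t=13: ready={B,D,E,F,G} → run F
t=14: ready={B,D,E,F,G} → run F
t=15: ready={B,D,E,F,G} → run F
t=16: ready={B,D,E,F,G} → run F
t=17: ready={B,D,E,G} → run B
t=18: ready={B,D,E,G} → run B
t=19: ready={B,D,E,G} → run B
t=20: ready={B,D,E,G} → run B
t=21: ready={B,D,E,G} → run B
t=22: ready={D,E,G} → run G
t=23: ready={D,E,G} → run G
t=24: ready={D,E,G} → run G
t=25: ready={D,E,G} → run G
t=26: ready={D,E,G} → run G
t=27: ready={D,E,G} → run G
t=28: ready={D,E,G} → run G
t=29: ready={D,E} → run E
t=30: ready={D,E} → run E
t=31: ready={D,E} → run E
t=32: ready={D,E} → run E
t=33: ready={D,E} → run E
t=34: ready={D,E} → run E
t=35: ready={D,E} → run E
t=36: ready={D} → run D
t=37: ready={D} → run D
t=38: ready={D} → run D
t=39: ready={D} → run D
t=40: (idle)
t=41: (idle)
t=42: (idle)
t=43: (idle)
t=44: (idle)
t=45: (idle)
t=46: (idle)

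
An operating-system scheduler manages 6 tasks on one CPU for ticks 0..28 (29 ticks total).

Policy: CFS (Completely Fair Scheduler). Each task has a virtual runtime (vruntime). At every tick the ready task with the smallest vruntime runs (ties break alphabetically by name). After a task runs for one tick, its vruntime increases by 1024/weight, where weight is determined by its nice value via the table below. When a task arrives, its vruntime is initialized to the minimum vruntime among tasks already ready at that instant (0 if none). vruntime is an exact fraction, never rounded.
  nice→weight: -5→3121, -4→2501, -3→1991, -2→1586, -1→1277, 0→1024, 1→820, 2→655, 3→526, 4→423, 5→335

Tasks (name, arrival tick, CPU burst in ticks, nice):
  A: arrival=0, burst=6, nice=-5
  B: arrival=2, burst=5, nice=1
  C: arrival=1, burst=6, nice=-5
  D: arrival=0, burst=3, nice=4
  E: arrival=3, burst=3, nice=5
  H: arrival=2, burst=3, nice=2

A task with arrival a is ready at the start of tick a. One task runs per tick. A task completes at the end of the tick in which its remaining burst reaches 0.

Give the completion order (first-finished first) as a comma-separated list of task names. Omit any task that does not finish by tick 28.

completion order = A, C, H, D, B, E

t=0: vr[A=0 D=0] → run A
t=1: vr[A=1024/3121 C=0 D=0] → run C
t=2: vr[A=1024/3121 B=0 C=1024/3121 D=0 H=0] → run B
t=3: vr[A=1024/3121 B=256/205 C=1024/3121 D=0 E=0 H=0] → run D
t=4: vr[A=1024/3121 B=256/205 C=1024/3121 D=1024/423 E=0 H=0] → run E
t=5: vr[A=1024/3121 B=256/205 C=1024/3121 D=1024/423 E=1024/335 H=0] → run H
t=6: vr[A=1024/3121 B=256/205 C=1024/3121 D=1024/423 E=1024/335 H=1024/655] → run A
t=7: vr[A=2048/3121 B=256/205 C=1024/3121 D=1024/423 E=1024/335 H=1024/655] → run C
t=8: vr[A=2048/3121 B=256/205 C=2048/3121 D=1024/423 E=1024/335 H=1024/655] → run A
t=9: vr[A=3072/3121 B=256/205 C=2048/3121 D=1024/423 E=1024/335 H=1024/655] → run C
t=10: vr[A=3072/3121 B=256/205 C=3072/3121 D=1024/423 E=1024/335 H=1024/655] → run A
t=11: vr[A=4096/3121 B=256/205 C=3072/3121 D=1024/423 E=1024/335 H=1024/655] → run C
t=12: vr[A=4096/3121 B=256/205 C=4096/3121 D=1024/423 E=1024/335 H=1024/655] → run B
t=13: vr[A=4096/3121 B=512/205 C=4096/3121 D=1024/423 E=1024/335 H=1024/655] → run A
t=14: vr[A=5120/3121 B=512/205 C=4096/3121 D=1024/423 E=1024/335 H=1024/655] → run C
t=15: vr[A=5120/3121 B=512/205 C=5120/3121 D=1024/423 E=1024/335 H=1024/655] → run H
t=16: vr[A=5120/3121 B=512/205 C=5120/3121 D=1024/423 E=1024/335 H=2048/655] → run A
t=17: vr[B=512/205 C=5120/3121 D=1024/423 E=1024/335 H=2048/655] → run C
t=18: vr[B=512/205 D=1024/423 E=1024/335 H=2048/655] → run D
t=19: vr[B=512/205 D=2048/423 E=1024/335 H=2048/655] → run B
t=20: vr[B=768/205 D=2048/423 E=1024/335 H=2048/655] → run E
t=21: vr[B=768/205 D=2048/423 E=2048/335 H=2048/655] → run H
t=22: vr[B=768/205 D=2048/423 E=2048/335] → run B
t=23: vr[B=1024/205 D=2048/423 E=2048/335] → run D
t=24: vr[B=1024/205 E=2048/335] → run B
t=25: vr[E=2048/335] → run E
t=26: (idle)
t=27: (idle)
t=28: (idle)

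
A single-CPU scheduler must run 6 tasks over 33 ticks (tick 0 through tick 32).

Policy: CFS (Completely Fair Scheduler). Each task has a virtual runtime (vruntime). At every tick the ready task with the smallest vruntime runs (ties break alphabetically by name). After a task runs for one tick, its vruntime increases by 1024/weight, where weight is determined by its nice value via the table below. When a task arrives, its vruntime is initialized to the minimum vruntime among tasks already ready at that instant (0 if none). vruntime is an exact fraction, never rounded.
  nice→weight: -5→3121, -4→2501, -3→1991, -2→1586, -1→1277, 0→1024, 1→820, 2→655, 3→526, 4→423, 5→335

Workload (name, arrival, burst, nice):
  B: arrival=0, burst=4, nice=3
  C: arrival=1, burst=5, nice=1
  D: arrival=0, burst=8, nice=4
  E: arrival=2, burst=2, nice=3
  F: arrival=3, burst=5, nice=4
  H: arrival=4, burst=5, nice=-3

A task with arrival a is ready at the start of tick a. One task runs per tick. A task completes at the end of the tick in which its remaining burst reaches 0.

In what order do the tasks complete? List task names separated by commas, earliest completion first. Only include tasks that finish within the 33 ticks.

t=0: vr[B=0 D=0] → run B
t=1: vr[B=512/263 C=0 D=0] → run C
t=2: vr[B=512/263 C=256/205 D=0 E=0] → run D
t=3: vr[B=512/263 C=256/205 D=1024/423 E=0 F=0] → run E
t=4: vr[B=512/263 C=256/205 D=1024/423 E=512/263 F=0 H=0] → run F
t=5: vr[B=512/263 C=256/205 D=1024/423 E=512/263 F=1024/423 H=0] → run H
t=6: vr[B=512/263 C=256/205 D=1024/423 E=512/263 F=1024/423 H=1024/1991] → run H
t=7: vr[B=512/263 C=256/205 D=1024/423 E=512/263 F=1024/423 H=2048/1991] → run H
t=8: vr[B=512/263 C=256/205 D=1024/423 E=512/263 F=1024/423 H=3072/1991] → run C
t=9: vr[B=512/263 C=512/205 D=1024/423 E=512/263 F=1024/423 H=3072/1991] → run H
t=10: vr[B=512/263 C=512/205 D=1024/423 E=512/263 F=1024/423 H=4096/1991] → run B
t=11: vr[B=1024/263 C=512/205 D=1024/423 E=512/263 F=1024/423 H=4096/1991] → run E
t=12: vr[B=1024/263 C=512/205 D=1024/423 F=1024/423 H=4096/1991] → run H
t=13: vr[B=1024/263 C=512/205 D=1024/423 F=1024/423] → run D
t=14: vr[B=1024/263 C=512/205 D=2048/423 F=1024/423] → run F
t=15: vr[B=1024/263 C=512/205 D=2048/423 F=2048/423] → run C
t=16: vr[B=1024/263 C=768/205 D=2048/423 F=2048/423] → run C
t=17: vr[B=1024/263 C=1024/205 D=2048/423 F=2048/423] → run B
t=18: vr[B=1536/263 C=1024/205 D=2048/423 F=2048/423] → run D
t=19: vr[B=1536/263 C=1024/205 D=1024/141 F=2048/423] → run F
t=20: vr[B=1536/263 C=1024/205 D=1024/141 F=1024/141] → run C
t=21: vr[B=1536/263 D=1024/141 F=1024/141] → run B
t=22: vr[D=1024/141 F=1024/141] → run D
t=23: vr[D=4096/423 F=1024/141] → run F
t=24: vr[D=4096/423 F=4096/423] → run D
t=25: vr[D=5120/423 F=4096/423] → run F
t=26: vr[D=5120/423] → run D
t=27: vr[D=2048/141] → run D
t=28: vr[D=7168/423] → run D
t=29: (idle)
t=30: (idle)
t=31: (idle)
t=32: (idle)

completion order = E, H, C, B, F, D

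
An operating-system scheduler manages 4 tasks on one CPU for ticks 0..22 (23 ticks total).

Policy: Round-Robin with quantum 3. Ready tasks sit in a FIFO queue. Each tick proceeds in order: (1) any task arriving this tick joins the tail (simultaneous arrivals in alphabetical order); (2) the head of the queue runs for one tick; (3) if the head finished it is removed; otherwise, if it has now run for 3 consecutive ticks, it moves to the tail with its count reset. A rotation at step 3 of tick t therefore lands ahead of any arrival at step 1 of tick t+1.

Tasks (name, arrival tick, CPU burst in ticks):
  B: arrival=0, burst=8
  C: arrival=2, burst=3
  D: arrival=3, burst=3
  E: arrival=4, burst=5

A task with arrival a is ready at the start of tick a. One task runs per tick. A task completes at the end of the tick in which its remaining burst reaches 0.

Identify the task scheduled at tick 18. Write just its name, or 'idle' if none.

t=0: queue=[B] q_used=0 → run B
t=1: queue=[B] q_used=1 → run B
t=2: queue=[B,C] q_used=2 → run B
t=3: queue=[C,B,D] q_used=0 → run C
t=4: queue=[C,B,D,E] q_used=1 → run C
t=5: queue=[C,B,D,E] q_used=2 → run C
t=6: queue=[B,D,E] q_used=0 → run B
t=7: queue=[B,D,E] q_used=1 → run B
t=8: queue=[B,D,E] q_used=2 → run B
t=9: queue=[D,E,B] q_used=0 → run D
t=10: queue=[D,E,B] q_used=1 → run D
t=11: queue=[D,E,B] q_used=2 → run D
t=12: queue=[E,B] q_used=0 → run E
t=13: queue=[E,B] q_used=1 → run E
t=14: queue=[E,B] q_used=2 → run E
t=15: queue=[B,E] q_used=0 → run B
t=16: queue=[B,E] q_used=1 → run B
t=17: queue=[E] q_used=0 → run E
t=18: queue=[E] q_used=1 → run E
t=19: (idle)
t=20: (idle)
t=21: (idle)
t=22: (idle)

running at tick 18 = E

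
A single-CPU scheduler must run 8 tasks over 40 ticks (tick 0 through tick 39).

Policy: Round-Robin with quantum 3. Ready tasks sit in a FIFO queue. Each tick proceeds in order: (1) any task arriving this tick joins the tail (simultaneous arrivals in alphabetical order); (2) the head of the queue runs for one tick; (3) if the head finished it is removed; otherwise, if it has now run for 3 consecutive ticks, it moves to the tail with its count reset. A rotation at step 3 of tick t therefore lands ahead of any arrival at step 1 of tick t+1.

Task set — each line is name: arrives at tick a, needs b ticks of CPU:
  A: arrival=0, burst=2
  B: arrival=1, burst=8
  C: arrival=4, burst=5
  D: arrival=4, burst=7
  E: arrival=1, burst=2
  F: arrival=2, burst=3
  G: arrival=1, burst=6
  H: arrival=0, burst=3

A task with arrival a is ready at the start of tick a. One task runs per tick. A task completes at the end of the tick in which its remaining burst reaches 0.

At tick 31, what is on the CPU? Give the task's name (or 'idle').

t=0: queue=[A,H] q_used=0 → run A
t=1: queue=[A,H,B,E,G] q_used=1 → run A
t=2: queue=[H,B,E,G,F] q_used=0 → run H
t=3: queue=[H,B,E,G,F] q_used=1 → run H
t=4: queue=[H,B,E,G,F,C,D] q_used=2 → run H
t=5: queue=[B,E,G,F,C,D] q_used=0 → run B
t=6: queue=[B,E,G,F,C,D] q_used=1 → run B
t=7: queue=[B,E,G,F,C,D] q_used=2 → run B
t=8: queue=[E,G,F,C,D,B] q_used=0 → run E
t=9: queue=[E,G,F,C,D,B] q_used=1 → run E
t=10: queue=[G,F,C,D,B] q_used=0 → run G
t=11: queue=[G,F,C,D,B] q_used=1 → run G
t=12: queue=[G,F,C,D,B] q_used=2 → run G
t=13: queue=[F,C,D,B,G] q_used=0 → run F
t=14: queue=[F,C,D,B,G] q_used=1 → run F
t=15: queue=[F,C,D,B,G] q_used=2 → run F
t=16: queue=[C,D,B,G] q_used=0 → run C
t=17: queue=[C,D,B,G] q_used=1 → run C
t=18: queue=[C,D,B,G] q_used=2 → run C
t=19: queue=[D,B,G,C] q_used=0 → run D
t=20: queue=[D,B,G,C] q_used=1 → run D
t=21: queue=[D,B,G,C] q_used=2 → run D
t=22: queue=[B,G,C,D] q_used=0 → run B
t=23: queue=[B,G,C,D] q_used=1 → run B
t=24: queue=[B,G,C,D] q_used=2 → run B
t=25: queue=[G,C,D,B] q_used=0 → run G
t=26: queue=[G,C,D,B] q_used=1 → run G
t=27: queue=[G,C,D,B] q_used=2 → run G
t=28: queue=[C,D,B] q_used=0 → run C
t=29: queue=[C,D,B] q_used=1 → run C
t=30: queue=[D,B] q_used=0 → run D
t=31: queue=[D,B] q_used=1 → run D
t=32: queue=[D,B] q_used=2 → run D
t=33: queue=[B,D] q_used=0 → run B
t=34: queue=[B,D] q_used=1 → run B
t=35: queue=[D] q_used=0 → run D
t=36: (idle)
t=37: (idle)
t=38: (idle)
t=39: (idle)

running at tick 31 = D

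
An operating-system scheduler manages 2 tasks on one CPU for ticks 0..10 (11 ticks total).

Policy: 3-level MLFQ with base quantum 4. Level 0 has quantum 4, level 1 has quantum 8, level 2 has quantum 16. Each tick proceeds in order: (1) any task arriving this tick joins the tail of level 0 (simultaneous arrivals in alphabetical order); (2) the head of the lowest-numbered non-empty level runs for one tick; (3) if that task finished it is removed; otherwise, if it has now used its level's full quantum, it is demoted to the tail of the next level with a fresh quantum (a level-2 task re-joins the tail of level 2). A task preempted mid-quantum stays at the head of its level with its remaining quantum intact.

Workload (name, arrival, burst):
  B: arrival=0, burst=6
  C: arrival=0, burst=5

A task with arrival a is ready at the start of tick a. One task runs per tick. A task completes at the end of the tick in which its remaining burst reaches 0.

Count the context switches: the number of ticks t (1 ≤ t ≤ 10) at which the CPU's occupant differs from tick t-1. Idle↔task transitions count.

context switches = 3

t=0: L0/L1/L2 = BC/-/- → run B
t=1: L0/L1/L2 = BC/-/- → run B
t=2: L0/L1/L2 = BC/-/- → run B
t=3: L0/L1/L2 = BC/-/- → run B
t=4: L0/L1/L2 = C/B/- → run C
t=5: L0/L1/L2 = C/B/- → run C
t=6: L0/L1/L2 = C/B/- → run C
t=7: L0/L1/L2 = C/B/- → run C
t=8: L0/L1/L2 = -/BC/- → run B
t=9: L0/L1/L2 = -/BC/- → run B
t=10: L0/L1/L2 = -/C/- → run C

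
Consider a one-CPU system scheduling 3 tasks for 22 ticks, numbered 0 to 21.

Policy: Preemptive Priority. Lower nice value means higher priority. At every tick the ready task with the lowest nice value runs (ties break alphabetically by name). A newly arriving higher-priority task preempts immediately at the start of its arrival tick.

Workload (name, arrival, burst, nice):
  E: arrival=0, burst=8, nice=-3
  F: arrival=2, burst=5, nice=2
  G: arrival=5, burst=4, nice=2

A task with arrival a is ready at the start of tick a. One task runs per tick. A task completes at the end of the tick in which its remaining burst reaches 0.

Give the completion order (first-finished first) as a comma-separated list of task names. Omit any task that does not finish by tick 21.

completion order = E, F, G

t=0: ready={E} → run E
t=1: ready={E} → run E
t=2: ready={E,F} → run E
t=3: ready={E,F} → run E
t=4: ready={E,F} → run E
t=5: ready={E,F,G} → run E
t=6: ready={E,F,G} → run E
t=7: ready={E,F,G} → run E
t=8: ready={F,G} → run F
t=9: ready={F,G} → run F
t=10: ready={F,G} → run F
t=11: ready={F,G} → run F
t=12: ready={F,G} → run F
t=13: ready={G} → run G
t=14: ready={G} → run G
t=15: ready={G} → run G
t=16: ready={G} → run G
t=17: (idle)
t=18: (idle)
t=19: (idle)
t=20: (idle)
t=21: (idle)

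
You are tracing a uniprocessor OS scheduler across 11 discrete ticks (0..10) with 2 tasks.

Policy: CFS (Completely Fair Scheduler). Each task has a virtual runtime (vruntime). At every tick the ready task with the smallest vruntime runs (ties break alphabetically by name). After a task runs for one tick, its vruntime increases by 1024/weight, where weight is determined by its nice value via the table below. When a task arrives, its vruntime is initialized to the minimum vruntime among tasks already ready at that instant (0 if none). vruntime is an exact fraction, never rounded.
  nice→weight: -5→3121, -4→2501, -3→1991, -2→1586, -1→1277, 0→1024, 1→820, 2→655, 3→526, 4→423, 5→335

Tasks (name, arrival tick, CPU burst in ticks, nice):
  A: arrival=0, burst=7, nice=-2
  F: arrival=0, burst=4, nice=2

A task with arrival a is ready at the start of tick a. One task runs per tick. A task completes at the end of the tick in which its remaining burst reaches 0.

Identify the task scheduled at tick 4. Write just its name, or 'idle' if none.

running at tick 4 = F

t=0: vr[A=0 F=0] → run A
t=1: vr[A=512/793 F=0] → run F
t=2: vr[A=512/793 F=1024/655] → run A
t=3: vr[A=1024/793 F=1024/655] → run A
t=4: vr[A=1536/793 F=1024/655] → run F
t=5: vr[A=1536/793 F=2048/655] → run A
t=6: vr[A=2048/793 F=2048/655] → run A
t=7: vr[A=2560/793 F=2048/655] → run F
t=8: vr[A=2560/793 F=3072/655] → run A
t=9: vr[A=3072/793 F=3072/655] → run A
t=10: vr[F=3072/655] → run F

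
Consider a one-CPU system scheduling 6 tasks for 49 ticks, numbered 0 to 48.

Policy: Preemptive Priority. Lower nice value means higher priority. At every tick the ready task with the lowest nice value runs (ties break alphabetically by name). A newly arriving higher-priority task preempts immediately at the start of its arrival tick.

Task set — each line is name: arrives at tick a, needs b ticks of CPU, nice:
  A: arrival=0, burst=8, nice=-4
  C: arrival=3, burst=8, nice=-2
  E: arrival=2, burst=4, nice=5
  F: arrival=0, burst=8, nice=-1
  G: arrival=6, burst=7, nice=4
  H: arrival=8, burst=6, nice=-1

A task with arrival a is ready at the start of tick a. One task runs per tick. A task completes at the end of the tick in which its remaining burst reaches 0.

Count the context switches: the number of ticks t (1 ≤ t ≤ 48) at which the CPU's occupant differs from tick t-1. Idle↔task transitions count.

t=0: ready={A,F} → run A
t=1: ready={A,F} → run A
t=2: ready={A,E,F} → run A
t=3: ready={A,C,E,F} → run A
t=4: ready={A,C,E,F} → run A
t=5: ready={A,C,E,F} → run A
t=6: ready={A,C,E,F,G} → run A
t=7: ready={A,C,E,F,G} → run A
t=8: ready={C,E,F,G,H} → run C
t=9: ready={C,E,F,G,H} → run C
t=10: ready={C,E,F,G,H} → run C
t=11: ready={C,E,F,G,H} → run C
t=12: ready={C,E,F,G,H} → run C
t=13: ready={C,E,F,G,H} → run C
t=14: ready={C,E,F,G,H} → run C
t=15: ready={C,E,F,G,H} → run C
t=16: ready={E,F,G,H} → run F
t=17: ready={E,F,G,H} → run F
t=18: ready={E,F,G,H} → run F
t=19: ready={E,F,G,H} → run F
t=20: ready={E,F,G,H} → run F
t=21: ready={E,F,G,H} → run F
t=22: ready={E,F,G,H} → run F
t=23: ready={E,F,G,H} → run F
t=24: ready={E,G,H} → run H
t=25: ready={E,G,H} → run H
t=26: ready={E,G,H} → run H
t=27: ready={E,G,H} → run H
t=28: ready={E,G,H} → run H
t=29: ready={E,G,H} → run H
t=30: ready={E,G} → run G
t=31: ready={E,G} → run G
t=32: ready={E,G} → run G
t=33: ready={E,G} → run G
t=34: ready={E,G} → run G
t=35: ready={E,G} → run G
t=36: ready={E,G} → run G
t=37: ready={E} → run E
t=38: ready={E} → run E
t=39: ready={E} → run E
t=40: ready={E} → run E
t=41: (idle)
t=42: (idle)
t=43: (idle)
t=44: (idle)
t=45: (idle)
t=46: (idle)
t=47: (idle)
t=48: (idle)

context switches = 6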